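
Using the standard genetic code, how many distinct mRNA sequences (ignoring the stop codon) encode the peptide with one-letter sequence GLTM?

96

Gly: 4 codons.
Leu: 6 codons.
Thr: 4 codons.
Met: 1 codon.
4 × 6 × 4 × 1 = 96.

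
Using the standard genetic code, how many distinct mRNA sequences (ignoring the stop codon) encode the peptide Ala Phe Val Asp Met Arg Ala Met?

Ala: 4 codons.
Phe: 2 codons.
Val: 4 codons.
Asp: 2 codons.
Met: 1 codon.
Arg: 6 codons.
Ala: 4 codons.
Met: 1 codon.
4 × 2 × 4 × 2 × 1 × 6 × 4 × 1 = 1536.

1536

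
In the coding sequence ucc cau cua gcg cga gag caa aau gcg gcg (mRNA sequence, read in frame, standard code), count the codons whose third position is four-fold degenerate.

6

Codon 1 UCC (Ser): third position 4-fold.
Codon 2 CAU (His): third position 2-fold.
Codon 3 CUA (Leu): third position 4-fold.
Codon 4 GCG (Ala): third position 4-fold.
Codon 5 CGA (Arg): third position 4-fold.
Codon 6 GAG (Glu): third position 2-fold.
Codon 7 CAA (Gln): third position 2-fold.
Codon 8 AAU (Asn): third position 2-fold.
Codon 9 GCG (Ala): third position 4-fold.
Codon 10 GCG (Ala): third position 4-fold.
Four-fold degenerate third positions: 6.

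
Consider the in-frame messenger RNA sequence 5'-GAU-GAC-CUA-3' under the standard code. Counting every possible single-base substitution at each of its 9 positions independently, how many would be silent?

6

Codon 1 (GAU, Asp): 1 synonymous substitution.
Codon 2 (GAC, Asp): 1 synonymous substitution.
Codon 3 (CUA, Leu): 4 synonymous substitutions.
Total: 1 + 1 + 4 = 6.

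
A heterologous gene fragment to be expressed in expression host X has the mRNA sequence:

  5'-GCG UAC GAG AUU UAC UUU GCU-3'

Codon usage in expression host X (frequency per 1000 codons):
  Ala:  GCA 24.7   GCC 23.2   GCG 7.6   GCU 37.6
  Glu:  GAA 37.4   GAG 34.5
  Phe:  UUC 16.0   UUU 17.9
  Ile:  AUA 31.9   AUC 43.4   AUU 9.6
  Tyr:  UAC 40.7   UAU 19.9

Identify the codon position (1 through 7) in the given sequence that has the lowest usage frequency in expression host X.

Codon 1 GCG (Ala): 7.6 per 1000.
Codon 2 UAC (Tyr): 40.7 per 1000.
Codon 3 GAG (Glu): 34.5 per 1000.
Codon 4 AUU (Ile): 9.6 per 1000.
Codon 5 UAC (Tyr): 40.7 per 1000.
Codon 6 UUU (Phe): 17.9 per 1000.
Codon 7 GCU (Ala): 37.6 per 1000.
Lowest frequency is 7.6 at codon 1.

1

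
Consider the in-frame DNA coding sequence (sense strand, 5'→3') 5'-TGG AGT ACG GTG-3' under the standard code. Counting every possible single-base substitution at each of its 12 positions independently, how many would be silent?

7

Codon 1 (TGG, Trp): 0 synonymous substitutions.
Codon 2 (AGT, Ser): 1 synonymous substitution.
Codon 3 (ACG, Thr): 3 synonymous substitutions.
Codon 4 (GTG, Val): 3 synonymous substitutions.
Total: 0 + 1 + 3 + 3 = 7.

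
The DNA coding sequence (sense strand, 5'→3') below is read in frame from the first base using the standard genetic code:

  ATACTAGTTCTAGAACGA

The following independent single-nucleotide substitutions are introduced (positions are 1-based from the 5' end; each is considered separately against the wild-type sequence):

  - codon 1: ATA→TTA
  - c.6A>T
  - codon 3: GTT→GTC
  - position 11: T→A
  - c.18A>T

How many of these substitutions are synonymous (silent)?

3

Codon 1: ATA (Ile) → TTA (Leu) — missense.
Codon 2: CTA (Leu) → CTT (Leu) — synonymous.
Codon 3: GTT (Val) → GTC (Val) — synonymous.
Codon 4: CTA (Leu) → CAA (Gln) — missense.
Codon 6: CGA (Arg) → CGT (Arg) — synonymous.
Synonymous: 3 of 5.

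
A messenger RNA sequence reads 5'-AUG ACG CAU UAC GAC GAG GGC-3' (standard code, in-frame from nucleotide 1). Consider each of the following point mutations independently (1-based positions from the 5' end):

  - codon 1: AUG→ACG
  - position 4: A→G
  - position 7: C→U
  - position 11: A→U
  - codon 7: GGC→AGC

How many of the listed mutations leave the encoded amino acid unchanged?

Codon 1: AUG (Met) → ACG (Thr) — missense.
Codon 2: ACG (Thr) → GCG (Ala) — missense.
Codon 3: CAU (His) → UAU (Tyr) — missense.
Codon 4: UAC (Tyr) → UUC (Phe) — missense.
Codon 7: GGC (Gly) → AGC (Ser) — missense.
Synonymous: 0 of 5.

0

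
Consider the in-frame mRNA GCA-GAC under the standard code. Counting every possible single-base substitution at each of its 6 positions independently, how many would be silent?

Codon 1 (GCA, Ala): 3 synonymous substitutions.
Codon 2 (GAC, Asp): 1 synonymous substitution.
Total: 3 + 1 = 4.

4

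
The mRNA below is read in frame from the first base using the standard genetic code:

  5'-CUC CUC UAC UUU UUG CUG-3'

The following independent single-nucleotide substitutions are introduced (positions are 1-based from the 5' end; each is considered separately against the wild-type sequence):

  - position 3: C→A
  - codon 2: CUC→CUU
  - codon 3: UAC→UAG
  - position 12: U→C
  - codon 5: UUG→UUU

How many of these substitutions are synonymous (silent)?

3

Codon 1: CUC (Leu) → CUA (Leu) — synonymous.
Codon 2: CUC (Leu) → CUU (Leu) — synonymous.
Codon 3: UAC (Tyr) → UAG (Stop) — nonsense.
Codon 4: UUU (Phe) → UUC (Phe) — synonymous.
Codon 5: UUG (Leu) → UUU (Phe) — missense.
Synonymous: 3 of 5.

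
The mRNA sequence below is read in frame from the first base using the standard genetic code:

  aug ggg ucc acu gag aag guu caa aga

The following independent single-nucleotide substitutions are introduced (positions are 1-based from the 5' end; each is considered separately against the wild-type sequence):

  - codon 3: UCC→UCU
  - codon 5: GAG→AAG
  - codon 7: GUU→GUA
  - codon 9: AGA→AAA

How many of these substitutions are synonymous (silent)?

Codon 3: UCC (Ser) → UCU (Ser) — synonymous.
Codon 5: GAG (Glu) → AAG (Lys) — missense.
Codon 7: GUU (Val) → GUA (Val) — synonymous.
Codon 9: AGA (Arg) → AAA (Lys) — missense.
Synonymous: 2 of 4.

2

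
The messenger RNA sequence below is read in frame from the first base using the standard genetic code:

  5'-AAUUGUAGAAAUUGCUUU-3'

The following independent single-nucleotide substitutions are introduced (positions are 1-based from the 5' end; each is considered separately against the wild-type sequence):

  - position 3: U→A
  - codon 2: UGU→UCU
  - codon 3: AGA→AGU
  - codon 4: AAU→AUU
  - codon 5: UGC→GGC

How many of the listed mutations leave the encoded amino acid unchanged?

Codon 1: AAU (Asn) → AAA (Lys) — missense.
Codon 2: UGU (Cys) → UCU (Ser) — missense.
Codon 3: AGA (Arg) → AGU (Ser) — missense.
Codon 4: AAU (Asn) → AUU (Ile) — missense.
Codon 5: UGC (Cys) → GGC (Gly) — missense.
Synonymous: 0 of 5.

0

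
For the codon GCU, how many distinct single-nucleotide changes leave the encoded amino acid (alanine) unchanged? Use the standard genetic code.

3

Position 1: none → 0 synonymous.
Position 2: none → 0 synonymous.
Position 3: GCC, GCA, GCG → 3 synonymous.
Total: 0 + 0 + 3 = 3.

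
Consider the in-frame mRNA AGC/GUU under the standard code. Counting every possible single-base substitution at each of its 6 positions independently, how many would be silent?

Codon 1 (AGC, Ser): 1 synonymous substitution.
Codon 2 (GUU, Val): 3 synonymous substitutions.
Total: 1 + 3 = 4.

4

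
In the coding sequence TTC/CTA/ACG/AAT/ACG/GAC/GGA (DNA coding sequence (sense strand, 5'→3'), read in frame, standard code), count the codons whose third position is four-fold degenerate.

Codon 1 TTC (Phe): third position 2-fold.
Codon 2 CTA (Leu): third position 4-fold.
Codon 3 ACG (Thr): third position 4-fold.
Codon 4 AAT (Asn): third position 2-fold.
Codon 5 ACG (Thr): third position 4-fold.
Codon 6 GAC (Asp): third position 2-fold.
Codon 7 GGA (Gly): third position 4-fold.
Four-fold degenerate third positions: 4.

4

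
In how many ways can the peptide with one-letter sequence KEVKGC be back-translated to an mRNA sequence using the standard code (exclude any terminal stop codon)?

Lys: 2 codons.
Glu: 2 codons.
Val: 4 codons.
Lys: 2 codons.
Gly: 4 codons.
Cys: 2 codons.
2 × 2 × 4 × 2 × 4 × 2 = 256.

256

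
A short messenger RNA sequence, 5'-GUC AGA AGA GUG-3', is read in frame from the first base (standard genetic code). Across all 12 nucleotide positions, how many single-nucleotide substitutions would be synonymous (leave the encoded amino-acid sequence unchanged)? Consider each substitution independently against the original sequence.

Codon 1 (GUC, Val): 3 synonymous substitutions.
Codon 2 (AGA, Arg): 2 synonymous substitutions.
Codon 3 (AGA, Arg): 2 synonymous substitutions.
Codon 4 (GUG, Val): 3 synonymous substitutions.
Total: 3 + 2 + 2 + 3 = 10.

10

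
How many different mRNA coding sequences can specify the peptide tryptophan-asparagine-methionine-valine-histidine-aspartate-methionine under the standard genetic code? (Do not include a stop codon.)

32

Trp: 1 codon.
Asn: 2 codons.
Met: 1 codon.
Val: 4 codons.
His: 2 codons.
Asp: 2 codons.
Met: 1 codon.
1 × 2 × 1 × 4 × 2 × 2 × 1 = 32.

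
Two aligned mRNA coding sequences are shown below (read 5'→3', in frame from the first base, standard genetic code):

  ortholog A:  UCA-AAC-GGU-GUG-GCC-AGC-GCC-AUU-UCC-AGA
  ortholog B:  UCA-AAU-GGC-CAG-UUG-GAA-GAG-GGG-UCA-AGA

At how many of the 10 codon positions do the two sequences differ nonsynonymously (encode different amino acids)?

Codon 1: UCA Ser / UCA Ser — identical.
Codon 2: AAC Asn / AAU Asn — synonymous.
Codon 3: GGU Gly / GGC Gly — synonymous.
Codon 4: GUG Val / CAG Gln — nonsynonymous.
Codon 5: GCC Ala / UUG Leu — nonsynonymous.
Codon 6: AGC Ser / GAA Glu — nonsynonymous.
Codon 7: GCC Ala / GAG Glu — nonsynonymous.
Codon 8: AUU Ile / GGG Gly — nonsynonymous.
Codon 9: UCC Ser / UCA Ser — synonymous.
Codon 10: AGA Arg / AGA Arg — identical.
Nonsynonymous differences: 5.

5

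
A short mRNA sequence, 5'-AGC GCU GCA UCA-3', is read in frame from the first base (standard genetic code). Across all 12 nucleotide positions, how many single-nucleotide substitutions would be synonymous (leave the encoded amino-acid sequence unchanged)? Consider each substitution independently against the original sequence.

10

Codon 1 (AGC, Ser): 1 synonymous substitution.
Codon 2 (GCU, Ala): 3 synonymous substitutions.
Codon 3 (GCA, Ala): 3 synonymous substitutions.
Codon 4 (UCA, Ser): 3 synonymous substitutions.
Total: 1 + 3 + 3 + 3 = 10.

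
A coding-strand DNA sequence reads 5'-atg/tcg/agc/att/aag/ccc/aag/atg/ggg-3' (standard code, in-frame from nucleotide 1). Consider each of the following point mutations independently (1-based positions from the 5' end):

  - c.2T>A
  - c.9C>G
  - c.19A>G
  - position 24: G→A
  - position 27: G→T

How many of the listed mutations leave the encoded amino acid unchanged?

Codon 1: ATG (Met) → AAG (Lys) — missense.
Codon 3: AGC (Ser) → AGG (Arg) — missense.
Codon 7: AAG (Lys) → GAG (Glu) — missense.
Codon 8: ATG (Met) → ATA (Ile) — missense.
Codon 9: GGG (Gly) → GGT (Gly) — synonymous.
Synonymous: 1 of 5.

1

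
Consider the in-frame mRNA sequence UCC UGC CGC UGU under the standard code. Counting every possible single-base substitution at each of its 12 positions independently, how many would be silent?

Codon 1 (UCC, Ser): 3 synonymous substitutions.
Codon 2 (UGC, Cys): 1 synonymous substitution.
Codon 3 (CGC, Arg): 3 synonymous substitutions.
Codon 4 (UGU, Cys): 1 synonymous substitution.
Total: 3 + 1 + 3 + 1 = 8.

8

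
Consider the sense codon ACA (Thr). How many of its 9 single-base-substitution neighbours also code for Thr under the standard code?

Position 1: none → 0 synonymous.
Position 2: none → 0 synonymous.
Position 3: ACU, ACC, ACG → 3 synonymous.
Total: 0 + 0 + 3 = 3.

3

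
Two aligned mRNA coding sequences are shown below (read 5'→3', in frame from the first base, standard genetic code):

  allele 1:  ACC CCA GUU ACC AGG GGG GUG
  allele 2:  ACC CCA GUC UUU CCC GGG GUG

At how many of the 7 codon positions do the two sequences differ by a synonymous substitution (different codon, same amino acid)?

1

Codon 1: ACC Thr / ACC Thr — identical.
Codon 2: CCA Pro / CCA Pro — identical.
Codon 3: GUU Val / GUC Val — synonymous.
Codon 4: ACC Thr / UUU Phe — nonsynonymous.
Codon 5: AGG Arg / CCC Pro — nonsynonymous.
Codon 6: GGG Gly / GGG Gly — identical.
Codon 7: GUG Val / GUG Val — identical.
Synonymous differences: 1.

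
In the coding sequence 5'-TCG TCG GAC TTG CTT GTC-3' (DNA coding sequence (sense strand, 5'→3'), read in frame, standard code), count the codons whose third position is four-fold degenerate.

4

Codon 1 TCG (Ser): third position 4-fold.
Codon 2 TCG (Ser): third position 4-fold.
Codon 3 GAC (Asp): third position 2-fold.
Codon 4 TTG (Leu): third position 2-fold.
Codon 5 CTT (Leu): third position 4-fold.
Codon 6 GTC (Val): third position 4-fold.
Four-fold degenerate third positions: 4.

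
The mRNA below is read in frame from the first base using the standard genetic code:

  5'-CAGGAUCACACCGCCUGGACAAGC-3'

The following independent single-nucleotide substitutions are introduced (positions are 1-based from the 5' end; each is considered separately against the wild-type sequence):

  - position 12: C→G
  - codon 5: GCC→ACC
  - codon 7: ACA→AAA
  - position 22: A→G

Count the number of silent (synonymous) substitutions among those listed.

1

Codon 4: ACC (Thr) → ACG (Thr) — synonymous.
Codon 5: GCC (Ala) → ACC (Thr) — missense.
Codon 7: ACA (Thr) → AAA (Lys) — missense.
Codon 8: AGC (Ser) → GGC (Gly) — missense.
Synonymous: 1 of 4.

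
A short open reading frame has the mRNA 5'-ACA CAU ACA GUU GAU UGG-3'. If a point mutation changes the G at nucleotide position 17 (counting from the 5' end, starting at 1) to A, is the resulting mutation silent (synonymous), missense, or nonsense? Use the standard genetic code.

Position 17 falls in codon 6: UGG → Trp.
After the substitution the codon is UAG → Stop.
The new codon is a stop codon, so this is a nonsense mutation.

nonsense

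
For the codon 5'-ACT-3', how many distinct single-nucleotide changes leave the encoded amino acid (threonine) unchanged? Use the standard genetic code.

Position 1: none → 0 synonymous.
Position 2: none → 0 synonymous.
Position 3: ACC, ACA, ACG → 3 synonymous.
Total: 0 + 0 + 3 = 3.

3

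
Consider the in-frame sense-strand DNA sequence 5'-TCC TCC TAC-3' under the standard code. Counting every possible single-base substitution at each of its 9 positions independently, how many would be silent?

Codon 1 (TCC, Ser): 3 synonymous substitutions.
Codon 2 (TCC, Ser): 3 synonymous substitutions.
Codon 3 (TAC, Tyr): 1 synonymous substitution.
Total: 3 + 3 + 1 = 7.

7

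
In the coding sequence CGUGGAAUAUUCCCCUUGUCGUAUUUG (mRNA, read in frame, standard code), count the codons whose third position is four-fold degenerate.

Codon 1 CGU (Arg): third position 4-fold.
Codon 2 GGA (Gly): third position 4-fold.
Codon 3 AUA (Ile): third position 3-fold.
Codon 4 UUC (Phe): third position 2-fold.
Codon 5 CCC (Pro): third position 4-fold.
Codon 6 UUG (Leu): third position 2-fold.
Codon 7 UCG (Ser): third position 4-fold.
Codon 8 UAU (Tyr): third position 2-fold.
Codon 9 UUG (Leu): third position 2-fold.
Four-fold degenerate third positions: 4.

4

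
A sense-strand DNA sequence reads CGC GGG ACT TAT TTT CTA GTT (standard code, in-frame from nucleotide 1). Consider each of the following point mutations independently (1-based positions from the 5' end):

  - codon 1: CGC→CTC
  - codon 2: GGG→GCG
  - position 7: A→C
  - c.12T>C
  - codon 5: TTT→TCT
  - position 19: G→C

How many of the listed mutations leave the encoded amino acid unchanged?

1

Codon 1: CGC (Arg) → CTC (Leu) — missense.
Codon 2: GGG (Gly) → GCG (Ala) — missense.
Codon 3: ACT (Thr) → CCT (Pro) — missense.
Codon 4: TAT (Tyr) → TAC (Tyr) — synonymous.
Codon 5: TTT (Phe) → TCT (Ser) — missense.
Codon 7: GTT (Val) → CTT (Leu) — missense.
Synonymous: 1 of 6.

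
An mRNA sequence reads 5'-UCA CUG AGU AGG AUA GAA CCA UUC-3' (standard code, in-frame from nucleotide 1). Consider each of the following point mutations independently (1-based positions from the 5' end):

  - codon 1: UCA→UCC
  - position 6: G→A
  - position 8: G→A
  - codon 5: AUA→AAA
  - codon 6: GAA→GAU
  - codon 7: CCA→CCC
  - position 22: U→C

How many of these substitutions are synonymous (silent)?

Codon 1: UCA (Ser) → UCC (Ser) — synonymous.
Codon 2: CUG (Leu) → CUA (Leu) — synonymous.
Codon 3: AGU (Ser) → AAU (Asn) — missense.
Codon 5: AUA (Ile) → AAA (Lys) — missense.
Codon 6: GAA (Glu) → GAU (Asp) — missense.
Codon 7: CCA (Pro) → CCC (Pro) — synonymous.
Codon 8: UUC (Phe) → CUC (Leu) — missense.
Synonymous: 3 of 7.

3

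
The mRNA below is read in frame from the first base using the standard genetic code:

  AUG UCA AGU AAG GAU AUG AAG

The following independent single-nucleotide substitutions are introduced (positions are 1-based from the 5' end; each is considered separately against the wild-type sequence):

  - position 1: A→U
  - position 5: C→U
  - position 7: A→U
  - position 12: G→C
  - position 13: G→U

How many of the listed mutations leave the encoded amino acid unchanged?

0

Codon 1: AUG (Met) → UUG (Leu) — missense.
Codon 2: UCA (Ser) → UUA (Leu) — missense.
Codon 3: AGU (Ser) → UGU (Cys) — missense.
Codon 4: AAG (Lys) → AAC (Asn) — missense.
Codon 5: GAU (Asp) → UAU (Tyr) — missense.
Synonymous: 0 of 5.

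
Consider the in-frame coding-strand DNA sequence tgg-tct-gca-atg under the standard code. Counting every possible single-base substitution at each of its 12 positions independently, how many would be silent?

Codon 1 (TGG, Trp): 0 synonymous substitutions.
Codon 2 (TCT, Ser): 3 synonymous substitutions.
Codon 3 (GCA, Ala): 3 synonymous substitutions.
Codon 4 (ATG, Met): 0 synonymous substitutions.
Total: 0 + 3 + 3 + 0 = 6.

6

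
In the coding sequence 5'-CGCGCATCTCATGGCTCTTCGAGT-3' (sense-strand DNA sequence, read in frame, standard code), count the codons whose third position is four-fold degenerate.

Codon 1 CGC (Arg): third position 4-fold.
Codon 2 GCA (Ala): third position 4-fold.
Codon 3 TCT (Ser): third position 4-fold.
Codon 4 CAT (His): third position 2-fold.
Codon 5 GGC (Gly): third position 4-fold.
Codon 6 TCT (Ser): third position 4-fold.
Codon 7 TCG (Ser): third position 4-fold.
Codon 8 AGT (Ser): third position 2-fold.
Four-fold degenerate third positions: 6.

6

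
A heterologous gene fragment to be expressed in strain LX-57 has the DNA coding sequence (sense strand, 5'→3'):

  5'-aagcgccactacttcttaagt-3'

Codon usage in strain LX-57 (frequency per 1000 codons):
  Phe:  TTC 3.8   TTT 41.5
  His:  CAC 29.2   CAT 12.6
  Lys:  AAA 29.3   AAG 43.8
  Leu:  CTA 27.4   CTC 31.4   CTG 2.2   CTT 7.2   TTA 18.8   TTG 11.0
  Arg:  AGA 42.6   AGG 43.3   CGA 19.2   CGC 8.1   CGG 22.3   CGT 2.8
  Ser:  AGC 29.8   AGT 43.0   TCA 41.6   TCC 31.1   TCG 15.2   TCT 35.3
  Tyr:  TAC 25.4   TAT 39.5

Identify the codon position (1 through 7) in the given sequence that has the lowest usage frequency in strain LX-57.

Codon 1 AAG (Lys): 43.8 per 1000.
Codon 2 CGC (Arg): 8.1 per 1000.
Codon 3 CAC (His): 29.2 per 1000.
Codon 4 TAC (Tyr): 25.4 per 1000.
Codon 5 TTC (Phe): 3.8 per 1000.
Codon 6 TTA (Leu): 18.8 per 1000.
Codon 7 AGT (Ser): 43.0 per 1000.
Lowest frequency is 3.8 at codon 5.

5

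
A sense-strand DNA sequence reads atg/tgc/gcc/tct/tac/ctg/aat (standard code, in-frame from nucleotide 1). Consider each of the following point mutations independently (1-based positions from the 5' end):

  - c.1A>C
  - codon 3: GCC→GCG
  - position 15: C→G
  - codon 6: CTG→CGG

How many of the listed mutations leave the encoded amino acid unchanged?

1

Codon 1: ATG (Met) → CTG (Leu) — missense.
Codon 3: GCC (Ala) → GCG (Ala) — synonymous.
Codon 5: TAC (Tyr) → TAG (Stop) — nonsense.
Codon 6: CTG (Leu) → CGG (Arg) — missense.
Synonymous: 1 of 4.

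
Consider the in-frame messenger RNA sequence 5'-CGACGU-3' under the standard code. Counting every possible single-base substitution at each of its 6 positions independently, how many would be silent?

7

Codon 1 (CGA, Arg): 4 synonymous substitutions.
Codon 2 (CGU, Arg): 3 synonymous substitutions.
Total: 4 + 3 = 7.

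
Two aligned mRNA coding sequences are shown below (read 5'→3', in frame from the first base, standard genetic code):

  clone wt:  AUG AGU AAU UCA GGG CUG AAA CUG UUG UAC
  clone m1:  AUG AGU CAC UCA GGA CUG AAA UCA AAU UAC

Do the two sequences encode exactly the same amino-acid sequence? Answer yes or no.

Codon 1: AUG Met / AUG Met — identical.
Codon 2: AGU Ser / AGU Ser — identical.
Codon 3: AAU Asn / CAC His — nonsynonymous.
Codon 4: UCA Ser / UCA Ser — identical.
Codon 5: GGG Gly / GGA Gly — synonymous.
Codon 6: CUG Leu / CUG Leu — identical.
Codon 7: AAA Lys / AAA Lys — identical.
Codon 8: CUG Leu / UCA Ser — nonsynonymous.
Codon 9: UUG Leu / AAU Asn — nonsynonymous.
Codon 10: UAC Tyr / UAC Tyr — identical.
Nonsynonymous differences: 3 → different protein.

no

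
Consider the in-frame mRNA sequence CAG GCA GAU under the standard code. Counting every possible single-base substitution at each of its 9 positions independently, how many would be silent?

5

Codon 1 (CAG, Gln): 1 synonymous substitution.
Codon 2 (GCA, Ala): 3 synonymous substitutions.
Codon 3 (GAU, Asp): 1 synonymous substitution.
Total: 1 + 3 + 1 = 5.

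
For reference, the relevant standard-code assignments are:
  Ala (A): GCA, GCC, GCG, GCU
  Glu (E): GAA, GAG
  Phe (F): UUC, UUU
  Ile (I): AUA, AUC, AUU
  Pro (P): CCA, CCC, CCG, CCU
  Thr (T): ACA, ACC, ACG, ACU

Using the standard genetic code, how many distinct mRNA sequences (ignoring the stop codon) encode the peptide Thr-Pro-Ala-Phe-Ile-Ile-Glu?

2304

Thr: 4 codons.
Pro: 4 codons.
Ala: 4 codons.
Phe: 2 codons.
Ile: 3 codons.
Ile: 3 codons.
Glu: 2 codons.
4 × 4 × 4 × 2 × 3 × 3 × 2 = 2304.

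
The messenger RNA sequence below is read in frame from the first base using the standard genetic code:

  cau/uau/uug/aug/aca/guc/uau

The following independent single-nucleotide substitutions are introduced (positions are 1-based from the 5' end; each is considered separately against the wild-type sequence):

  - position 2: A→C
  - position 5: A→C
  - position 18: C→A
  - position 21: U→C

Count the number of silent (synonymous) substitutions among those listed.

2

Codon 1: CAU (His) → CCU (Pro) — missense.
Codon 2: UAU (Tyr) → UCU (Ser) — missense.
Codon 6: GUC (Val) → GUA (Val) — synonymous.
Codon 7: UAU (Tyr) → UAC (Tyr) — synonymous.
Synonymous: 2 of 4.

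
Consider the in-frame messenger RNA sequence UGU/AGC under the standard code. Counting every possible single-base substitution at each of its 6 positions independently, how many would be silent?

Codon 1 (UGU, Cys): 1 synonymous substitution.
Codon 2 (AGC, Ser): 1 synonymous substitution.
Total: 1 + 1 = 2.

2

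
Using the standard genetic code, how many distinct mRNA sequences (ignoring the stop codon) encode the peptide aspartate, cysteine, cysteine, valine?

32

Asp: 2 codons.
Cys: 2 codons.
Cys: 2 codons.
Val: 4 codons.
2 × 2 × 2 × 4 = 32.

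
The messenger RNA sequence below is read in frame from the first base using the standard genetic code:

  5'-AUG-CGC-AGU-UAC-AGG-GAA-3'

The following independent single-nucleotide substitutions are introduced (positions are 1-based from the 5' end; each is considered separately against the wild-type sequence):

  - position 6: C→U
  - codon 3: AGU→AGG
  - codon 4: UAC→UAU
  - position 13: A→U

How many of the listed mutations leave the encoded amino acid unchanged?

2

Codon 2: CGC (Arg) → CGU (Arg) — synonymous.
Codon 3: AGU (Ser) → AGG (Arg) — missense.
Codon 4: UAC (Tyr) → UAU (Tyr) — synonymous.
Codon 5: AGG (Arg) → UGG (Trp) — missense.
Synonymous: 2 of 4.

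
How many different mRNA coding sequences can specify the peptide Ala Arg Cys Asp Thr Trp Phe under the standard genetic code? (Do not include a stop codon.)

768

Ala: 4 codons.
Arg: 6 codons.
Cys: 2 codons.
Asp: 2 codons.
Thr: 4 codons.
Trp: 1 codon.
Phe: 2 codons.
4 × 6 × 2 × 2 × 4 × 1 × 2 = 768.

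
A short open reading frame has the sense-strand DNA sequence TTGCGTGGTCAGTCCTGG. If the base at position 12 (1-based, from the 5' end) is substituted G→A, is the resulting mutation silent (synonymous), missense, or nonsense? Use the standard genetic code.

silent

Position 12 falls in codon 4: CAG → Gln.
After the substitution the codon is CAA → Gln.
Both encode Gln, so the change is synonymous.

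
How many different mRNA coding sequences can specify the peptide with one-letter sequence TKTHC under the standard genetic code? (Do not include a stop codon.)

Thr: 4 codons.
Lys: 2 codons.
Thr: 4 codons.
His: 2 codons.
Cys: 2 codons.
4 × 2 × 4 × 2 × 2 = 128.

128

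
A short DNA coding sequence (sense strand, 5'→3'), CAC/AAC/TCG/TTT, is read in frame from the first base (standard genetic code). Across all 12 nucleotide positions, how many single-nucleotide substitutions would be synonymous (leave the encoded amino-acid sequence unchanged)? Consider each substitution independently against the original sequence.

Codon 1 (CAC, His): 1 synonymous substitution.
Codon 2 (AAC, Asn): 1 synonymous substitution.
Codon 3 (TCG, Ser): 3 synonymous substitutions.
Codon 4 (TTT, Phe): 1 synonymous substitution.
Total: 1 + 1 + 3 + 1 = 6.

6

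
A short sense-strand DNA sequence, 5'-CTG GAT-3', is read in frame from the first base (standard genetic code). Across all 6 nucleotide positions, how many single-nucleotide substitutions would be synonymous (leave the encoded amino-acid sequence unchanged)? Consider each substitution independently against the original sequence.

Codon 1 (CTG, Leu): 4 synonymous substitutions.
Codon 2 (GAT, Asp): 1 synonymous substitution.
Total: 4 + 1 = 5.

5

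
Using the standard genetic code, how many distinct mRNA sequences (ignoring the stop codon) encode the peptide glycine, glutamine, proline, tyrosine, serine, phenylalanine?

Gly: 4 codons.
Gln: 2 codons.
Pro: 4 codons.
Tyr: 2 codons.
Ser: 6 codons.
Phe: 2 codons.
4 × 2 × 4 × 2 × 6 × 2 = 768.

768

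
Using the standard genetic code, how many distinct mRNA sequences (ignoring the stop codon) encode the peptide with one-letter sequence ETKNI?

Glu: 2 codons.
Thr: 4 codons.
Lys: 2 codons.
Asn: 2 codons.
Ile: 3 codons.
2 × 4 × 2 × 2 × 3 = 96.

96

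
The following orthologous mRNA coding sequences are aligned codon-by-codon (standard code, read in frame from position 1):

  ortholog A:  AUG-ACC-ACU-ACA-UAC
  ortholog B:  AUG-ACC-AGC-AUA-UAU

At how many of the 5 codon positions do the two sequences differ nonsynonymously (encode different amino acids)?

Codon 1: AUG Met / AUG Met — identical.
Codon 2: ACC Thr / ACC Thr — identical.
Codon 3: ACU Thr / AGC Ser — nonsynonymous.
Codon 4: ACA Thr / AUA Ile — nonsynonymous.
Codon 5: UAC Tyr / UAU Tyr — synonymous.
Nonsynonymous differences: 2.

2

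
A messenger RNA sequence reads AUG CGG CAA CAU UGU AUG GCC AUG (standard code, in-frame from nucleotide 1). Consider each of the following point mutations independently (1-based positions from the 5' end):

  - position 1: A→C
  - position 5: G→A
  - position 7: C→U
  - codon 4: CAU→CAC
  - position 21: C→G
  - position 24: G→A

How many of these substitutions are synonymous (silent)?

Codon 1: AUG (Met) → CUG (Leu) — missense.
Codon 2: CGG (Arg) → CAG (Gln) — missense.
Codon 3: CAA (Gln) → UAA (Stop) — nonsense.
Codon 4: CAU (His) → CAC (His) — synonymous.
Codon 7: GCC (Ala) → GCG (Ala) — synonymous.
Codon 8: AUG (Met) → AUA (Ile) — missense.
Synonymous: 2 of 6.

2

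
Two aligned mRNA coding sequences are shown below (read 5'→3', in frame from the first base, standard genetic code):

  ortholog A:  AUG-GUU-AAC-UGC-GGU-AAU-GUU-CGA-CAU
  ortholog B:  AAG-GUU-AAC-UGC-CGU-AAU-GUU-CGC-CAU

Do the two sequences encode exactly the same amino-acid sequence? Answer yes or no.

Codon 1: AUG Met / AAG Lys — nonsynonymous.
Codon 2: GUU Val / GUU Val — identical.
Codon 3: AAC Asn / AAC Asn — identical.
Codon 4: UGC Cys / UGC Cys — identical.
Codon 5: GGU Gly / CGU Arg — nonsynonymous.
Codon 6: AAU Asn / AAU Asn — identical.
Codon 7: GUU Val / GUU Val — identical.
Codon 8: CGA Arg / CGC Arg — synonymous.
Codon 9: CAU His / CAU His — identical.
Nonsynonymous differences: 2 → different protein.

no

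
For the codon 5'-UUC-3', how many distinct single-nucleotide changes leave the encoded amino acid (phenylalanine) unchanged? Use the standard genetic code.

1

Position 1: none → 0 synonymous.
Position 2: none → 0 synonymous.
Position 3: UUU → 1 synonymous.
Total: 0 + 0 + 1 = 1.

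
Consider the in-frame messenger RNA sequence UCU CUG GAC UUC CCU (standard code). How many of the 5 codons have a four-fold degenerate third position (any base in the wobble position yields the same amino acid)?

3

Codon 1 UCU (Ser): third position 4-fold.
Codon 2 CUG (Leu): third position 4-fold.
Codon 3 GAC (Asp): third position 2-fold.
Codon 4 UUC (Phe): third position 2-fold.
Codon 5 CCU (Pro): third position 4-fold.
Four-fold degenerate third positions: 3.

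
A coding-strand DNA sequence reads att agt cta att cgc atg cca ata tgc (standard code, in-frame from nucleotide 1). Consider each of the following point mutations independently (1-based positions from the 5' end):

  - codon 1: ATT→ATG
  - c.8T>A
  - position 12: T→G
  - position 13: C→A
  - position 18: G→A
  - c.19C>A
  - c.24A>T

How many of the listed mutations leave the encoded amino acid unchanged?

Codon 1: ATT (Ile) → ATG (Met) — missense.
Codon 3: CTA (Leu) → CAA (Gln) — missense.
Codon 4: ATT (Ile) → ATG (Met) — missense.
Codon 5: CGC (Arg) → AGC (Ser) — missense.
Codon 6: ATG (Met) → ATA (Ile) — missense.
Codon 7: CCA (Pro) → ACA (Thr) — missense.
Codon 8: ATA (Ile) → ATT (Ile) — synonymous.
Synonymous: 1 of 7.

1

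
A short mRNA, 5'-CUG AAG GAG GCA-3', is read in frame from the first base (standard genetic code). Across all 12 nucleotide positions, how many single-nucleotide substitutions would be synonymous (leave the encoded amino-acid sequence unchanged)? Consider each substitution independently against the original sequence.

Codon 1 (CUG, Leu): 4 synonymous substitutions.
Codon 2 (AAG, Lys): 1 synonymous substitution.
Codon 3 (GAG, Glu): 1 synonymous substitution.
Codon 4 (GCA, Ala): 3 synonymous substitutions.
Total: 4 + 1 + 1 + 3 = 9.

9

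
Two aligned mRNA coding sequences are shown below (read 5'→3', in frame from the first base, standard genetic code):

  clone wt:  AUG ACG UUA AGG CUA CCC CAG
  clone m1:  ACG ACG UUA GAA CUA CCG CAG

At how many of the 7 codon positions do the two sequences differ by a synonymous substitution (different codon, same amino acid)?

Codon 1: AUG Met / ACG Thr — nonsynonymous.
Codon 2: ACG Thr / ACG Thr — identical.
Codon 3: UUA Leu / UUA Leu — identical.
Codon 4: AGG Arg / GAA Glu — nonsynonymous.
Codon 5: CUA Leu / CUA Leu — identical.
Codon 6: CCC Pro / CCG Pro — synonymous.
Codon 7: CAG Gln / CAG Gln — identical.
Synonymous differences: 1.

1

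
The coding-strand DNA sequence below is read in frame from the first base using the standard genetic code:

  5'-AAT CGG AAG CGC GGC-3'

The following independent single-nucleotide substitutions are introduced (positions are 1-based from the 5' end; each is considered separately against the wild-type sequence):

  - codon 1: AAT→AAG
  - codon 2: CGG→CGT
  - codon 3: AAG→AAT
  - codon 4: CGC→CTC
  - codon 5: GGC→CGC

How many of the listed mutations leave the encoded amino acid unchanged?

Codon 1: AAT (Asn) → AAG (Lys) — missense.
Codon 2: CGG (Arg) → CGT (Arg) — synonymous.
Codon 3: AAG (Lys) → AAT (Asn) — missense.
Codon 4: CGC (Arg) → CTC (Leu) — missense.
Codon 5: GGC (Gly) → CGC (Arg) — missense.
Synonymous: 1 of 5.

1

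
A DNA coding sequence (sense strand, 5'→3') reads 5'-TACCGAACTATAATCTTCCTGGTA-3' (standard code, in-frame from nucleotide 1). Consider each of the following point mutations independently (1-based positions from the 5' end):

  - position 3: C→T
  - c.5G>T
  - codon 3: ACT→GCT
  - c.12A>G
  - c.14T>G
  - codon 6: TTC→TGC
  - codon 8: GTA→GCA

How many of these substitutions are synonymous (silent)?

Codon 1: TAC (Tyr) → TAT (Tyr) — synonymous.
Codon 2: CGA (Arg) → CTA (Leu) — missense.
Codon 3: ACT (Thr) → GCT (Ala) — missense.
Codon 4: ATA (Ile) → ATG (Met) — missense.
Codon 5: ATC (Ile) → AGC (Ser) — missense.
Codon 6: TTC (Phe) → TGC (Cys) — missense.
Codon 8: GTA (Val) → GCA (Ala) — missense.
Synonymous: 1 of 7.

1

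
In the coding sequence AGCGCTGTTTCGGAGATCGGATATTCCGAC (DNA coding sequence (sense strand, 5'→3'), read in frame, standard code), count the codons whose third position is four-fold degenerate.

5

Codon 1 AGC (Ser): third position 2-fold.
Codon 2 GCT (Ala): third position 4-fold.
Codon 3 GTT (Val): third position 4-fold.
Codon 4 TCG (Ser): third position 4-fold.
Codon 5 GAG (Glu): third position 2-fold.
Codon 6 ATC (Ile): third position 3-fold.
Codon 7 GGA (Gly): third position 4-fold.
Codon 8 TAT (Tyr): third position 2-fold.
Codon 9 TCC (Ser): third position 4-fold.
Codon 10 GAC (Asp): third position 2-fold.
Four-fold degenerate third positions: 5.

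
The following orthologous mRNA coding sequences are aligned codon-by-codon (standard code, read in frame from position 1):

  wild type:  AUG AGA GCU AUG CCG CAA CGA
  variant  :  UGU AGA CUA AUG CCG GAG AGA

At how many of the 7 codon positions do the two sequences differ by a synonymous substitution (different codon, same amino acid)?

1

Codon 1: AUG Met / UGU Cys — nonsynonymous.
Codon 2: AGA Arg / AGA Arg — identical.
Codon 3: GCU Ala / CUA Leu — nonsynonymous.
Codon 4: AUG Met / AUG Met — identical.
Codon 5: CCG Pro / CCG Pro — identical.
Codon 6: CAA Gln / GAG Glu — nonsynonymous.
Codon 7: CGA Arg / AGA Arg — synonymous.
Synonymous differences: 1.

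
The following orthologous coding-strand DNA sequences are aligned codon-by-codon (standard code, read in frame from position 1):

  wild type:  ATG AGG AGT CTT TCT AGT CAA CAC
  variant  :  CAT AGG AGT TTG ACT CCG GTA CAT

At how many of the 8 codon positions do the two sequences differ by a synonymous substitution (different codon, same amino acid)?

Codon 1: ATG Met / CAT His — nonsynonymous.
Codon 2: AGG Arg / AGG Arg — identical.
Codon 3: AGT Ser / AGT Ser — identical.
Codon 4: CTT Leu / TTG Leu — synonymous.
Codon 5: TCT Ser / ACT Thr — nonsynonymous.
Codon 6: AGT Ser / CCG Pro — nonsynonymous.
Codon 7: CAA Gln / GTA Val — nonsynonymous.
Codon 8: CAC His / CAT His — synonymous.
Synonymous differences: 2.

2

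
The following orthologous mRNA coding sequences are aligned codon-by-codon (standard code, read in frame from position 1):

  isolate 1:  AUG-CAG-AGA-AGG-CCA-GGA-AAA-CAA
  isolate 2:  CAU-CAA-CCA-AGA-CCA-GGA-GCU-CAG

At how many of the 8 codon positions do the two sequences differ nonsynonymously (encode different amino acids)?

Codon 1: AUG Met / CAU His — nonsynonymous.
Codon 2: CAG Gln / CAA Gln — synonymous.
Codon 3: AGA Arg / CCA Pro — nonsynonymous.
Codon 4: AGG Arg / AGA Arg — synonymous.
Codon 5: CCA Pro / CCA Pro — identical.
Codon 6: GGA Gly / GGA Gly — identical.
Codon 7: AAA Lys / GCU Ala — nonsynonymous.
Codon 8: CAA Gln / CAG Gln — synonymous.
Nonsynonymous differences: 3.

3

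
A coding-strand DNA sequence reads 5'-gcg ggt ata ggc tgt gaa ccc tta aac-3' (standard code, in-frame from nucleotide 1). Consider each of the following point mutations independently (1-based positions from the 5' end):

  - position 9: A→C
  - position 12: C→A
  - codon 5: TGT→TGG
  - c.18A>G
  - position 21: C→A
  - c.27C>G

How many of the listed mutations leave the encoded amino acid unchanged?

4

Codon 3: ATA (Ile) → ATC (Ile) — synonymous.
Codon 4: GGC (Gly) → GGA (Gly) — synonymous.
Codon 5: TGT (Cys) → TGG (Trp) — missense.
Codon 6: GAA (Glu) → GAG (Glu) — synonymous.
Codon 7: CCC (Pro) → CCA (Pro) — synonymous.
Codon 9: AAC (Asn) → AAG (Lys) — missense.
Synonymous: 4 of 6.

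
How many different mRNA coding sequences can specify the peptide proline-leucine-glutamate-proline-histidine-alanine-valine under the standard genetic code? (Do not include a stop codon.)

6144

Pro: 4 codons.
Leu: 6 codons.
Glu: 2 codons.
Pro: 4 codons.
His: 2 codons.
Ala: 4 codons.
Val: 4 codons.
4 × 6 × 2 × 4 × 2 × 4 × 4 = 6144.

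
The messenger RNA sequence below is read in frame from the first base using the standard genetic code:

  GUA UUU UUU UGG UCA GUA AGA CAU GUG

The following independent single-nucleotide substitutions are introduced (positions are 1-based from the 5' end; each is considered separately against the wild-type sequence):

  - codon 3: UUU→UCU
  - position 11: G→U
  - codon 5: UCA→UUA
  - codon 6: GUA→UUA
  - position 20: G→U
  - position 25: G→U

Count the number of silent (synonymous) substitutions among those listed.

0

Codon 3: UUU (Phe) → UCU (Ser) — missense.
Codon 4: UGG (Trp) → UUG (Leu) — missense.
Codon 5: UCA (Ser) → UUA (Leu) — missense.
Codon 6: GUA (Val) → UUA (Leu) — missense.
Codon 7: AGA (Arg) → AUA (Ile) — missense.
Codon 9: GUG (Val) → UUG (Leu) — missense.
Synonymous: 0 of 6.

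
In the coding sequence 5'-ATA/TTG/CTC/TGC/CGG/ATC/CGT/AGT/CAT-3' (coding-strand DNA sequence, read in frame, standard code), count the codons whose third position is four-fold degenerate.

Codon 1 ATA (Ile): third position 3-fold.
Codon 2 TTG (Leu): third position 2-fold.
Codon 3 CTC (Leu): third position 4-fold.
Codon 4 TGC (Cys): third position 2-fold.
Codon 5 CGG (Arg): third position 4-fold.
Codon 6 ATC (Ile): third position 3-fold.
Codon 7 CGT (Arg): third position 4-fold.
Codon 8 AGT (Ser): third position 2-fold.
Codon 9 CAT (His): third position 2-fold.
Four-fold degenerate third positions: 3.

3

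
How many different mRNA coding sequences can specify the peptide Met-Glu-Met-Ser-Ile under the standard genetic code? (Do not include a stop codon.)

36

Met: 1 codon.
Glu: 2 codons.
Met: 1 codon.
Ser: 6 codons.
Ile: 3 codons.
1 × 2 × 1 × 6 × 3 = 36.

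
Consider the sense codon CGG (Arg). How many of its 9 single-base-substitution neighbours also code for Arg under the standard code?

Position 1: AGG → 1 synonymous.
Position 2: none → 0 synonymous.
Position 3: CGU, CGC, CGA → 3 synonymous.
Total: 1 + 0 + 3 = 4.

4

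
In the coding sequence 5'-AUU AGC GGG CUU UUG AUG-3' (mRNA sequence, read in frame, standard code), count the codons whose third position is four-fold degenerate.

Codon 1 AUU (Ile): third position 3-fold.
Codon 2 AGC (Ser): third position 2-fold.
Codon 3 GGG (Gly): third position 4-fold.
Codon 4 CUU (Leu): third position 4-fold.
Codon 5 UUG (Leu): third position 2-fold.
Codon 6 AUG (Met): third position 1-fold.
Four-fold degenerate third positions: 2.

2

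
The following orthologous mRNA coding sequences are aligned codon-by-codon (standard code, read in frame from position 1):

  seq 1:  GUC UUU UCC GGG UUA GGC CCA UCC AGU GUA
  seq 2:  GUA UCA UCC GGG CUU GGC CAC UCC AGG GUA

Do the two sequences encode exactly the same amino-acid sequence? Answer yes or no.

Codon 1: GUC Val / GUA Val — synonymous.
Codon 2: UUU Phe / UCA Ser — nonsynonymous.
Codon 3: UCC Ser / UCC Ser — identical.
Codon 4: GGG Gly / GGG Gly — identical.
Codon 5: UUA Leu / CUU Leu — synonymous.
Codon 6: GGC Gly / GGC Gly — identical.
Codon 7: CCA Pro / CAC His — nonsynonymous.
Codon 8: UCC Ser / UCC Ser — identical.
Codon 9: AGU Ser / AGG Arg — nonsynonymous.
Codon 10: GUA Val / GUA Val — identical.
Nonsynonymous differences: 3 → different protein.

no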